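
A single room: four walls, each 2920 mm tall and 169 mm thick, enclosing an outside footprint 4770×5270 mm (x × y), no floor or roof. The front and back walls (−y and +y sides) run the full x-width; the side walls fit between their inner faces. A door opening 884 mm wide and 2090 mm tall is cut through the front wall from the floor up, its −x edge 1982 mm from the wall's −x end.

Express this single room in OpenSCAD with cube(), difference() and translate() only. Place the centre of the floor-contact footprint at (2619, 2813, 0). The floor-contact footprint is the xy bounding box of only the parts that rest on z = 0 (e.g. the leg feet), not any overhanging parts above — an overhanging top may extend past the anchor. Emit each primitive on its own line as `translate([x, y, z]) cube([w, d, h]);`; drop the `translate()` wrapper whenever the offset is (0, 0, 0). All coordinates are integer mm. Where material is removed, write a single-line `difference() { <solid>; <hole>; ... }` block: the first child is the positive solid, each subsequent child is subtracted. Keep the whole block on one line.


difference() { translate([234, 178, 0]) cube([4770, 169, 2920]); translate([2216, 178, 0]) cube([884, 169, 2090]); }
translate([234, 5279, 0]) cube([4770, 169, 2920]);
translate([234, 347, 0]) cube([169, 4932, 2920]);
translate([4835, 347, 0]) cube([169, 4932, 2920]);


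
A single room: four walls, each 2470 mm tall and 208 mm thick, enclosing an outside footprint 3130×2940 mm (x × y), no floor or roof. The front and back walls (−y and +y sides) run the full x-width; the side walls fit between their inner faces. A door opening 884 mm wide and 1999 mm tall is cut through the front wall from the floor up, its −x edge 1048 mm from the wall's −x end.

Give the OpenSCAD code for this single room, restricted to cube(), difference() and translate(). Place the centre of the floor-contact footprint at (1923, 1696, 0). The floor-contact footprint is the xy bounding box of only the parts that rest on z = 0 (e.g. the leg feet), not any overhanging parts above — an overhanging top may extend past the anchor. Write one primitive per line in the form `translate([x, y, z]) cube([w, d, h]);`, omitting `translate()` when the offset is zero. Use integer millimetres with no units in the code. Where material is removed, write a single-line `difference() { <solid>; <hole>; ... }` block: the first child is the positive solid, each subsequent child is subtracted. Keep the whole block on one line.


difference() { translate([358, 226, 0]) cube([3130, 208, 2470]); translate([1406, 226, 0]) cube([884, 208, 1999]); }
translate([358, 2958, 0]) cube([3130, 208, 2470]);
translate([358, 434, 0]) cube([208, 2524, 2470]);
translate([3280, 434, 0]) cube([208, 2524, 2470]);


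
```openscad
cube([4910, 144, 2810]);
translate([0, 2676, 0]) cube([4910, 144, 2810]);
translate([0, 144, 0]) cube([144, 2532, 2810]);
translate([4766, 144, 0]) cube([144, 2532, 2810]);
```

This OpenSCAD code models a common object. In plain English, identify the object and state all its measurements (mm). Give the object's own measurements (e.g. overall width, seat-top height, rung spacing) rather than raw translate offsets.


The wall frame of a small rectangular building: four walls, each 2810 mm tall and 144 mm thick, enclosing a footprint 4910 mm (x) by 2820 mm (y) outside-to-outside, with no floor or roof. The front and back walls (the −y and +y sides) span the full width; the two side walls fit between them.


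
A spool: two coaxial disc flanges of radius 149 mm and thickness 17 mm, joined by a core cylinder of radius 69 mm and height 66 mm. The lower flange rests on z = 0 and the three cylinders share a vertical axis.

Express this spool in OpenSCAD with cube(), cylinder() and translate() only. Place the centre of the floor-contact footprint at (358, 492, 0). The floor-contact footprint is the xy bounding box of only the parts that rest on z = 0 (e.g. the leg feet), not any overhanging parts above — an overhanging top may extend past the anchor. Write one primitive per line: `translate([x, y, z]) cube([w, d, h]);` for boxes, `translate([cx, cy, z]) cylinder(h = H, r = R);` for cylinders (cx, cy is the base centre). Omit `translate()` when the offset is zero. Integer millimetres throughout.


translate([358, 492, 0]) cylinder(h = 17, r = 149);
translate([358, 492, 17]) cylinder(h = 66, r = 69);
translate([358, 492, 83]) cylinder(h = 17, r = 149);


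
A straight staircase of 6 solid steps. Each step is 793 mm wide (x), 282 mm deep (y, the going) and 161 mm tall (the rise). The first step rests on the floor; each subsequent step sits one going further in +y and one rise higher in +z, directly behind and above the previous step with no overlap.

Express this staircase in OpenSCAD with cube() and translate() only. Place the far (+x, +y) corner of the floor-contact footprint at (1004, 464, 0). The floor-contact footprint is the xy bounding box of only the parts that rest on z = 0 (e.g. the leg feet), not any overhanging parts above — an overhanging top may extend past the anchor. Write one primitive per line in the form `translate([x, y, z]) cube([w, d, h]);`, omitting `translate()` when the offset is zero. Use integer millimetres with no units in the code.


translate([211, 182, 0]) cube([793, 282, 161]);
translate([211, 464, 161]) cube([793, 282, 161]);
translate([211, 746, 322]) cube([793, 282, 161]);
translate([211, 1028, 483]) cube([793, 282, 161]);
translate([211, 1310, 644]) cube([793, 282, 161]);
translate([211, 1592, 805]) cube([793, 282, 161]);


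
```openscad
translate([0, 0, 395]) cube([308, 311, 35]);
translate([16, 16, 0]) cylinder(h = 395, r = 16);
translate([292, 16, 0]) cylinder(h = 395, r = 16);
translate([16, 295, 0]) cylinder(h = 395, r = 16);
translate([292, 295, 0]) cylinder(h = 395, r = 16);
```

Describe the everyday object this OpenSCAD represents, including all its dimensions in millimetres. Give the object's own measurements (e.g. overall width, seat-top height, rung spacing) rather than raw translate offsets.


A four-legged stool. The seat is a 308×311×35 mm slab whose top surface is at z = 430 mm; four round legs, each 32 mm in diameter, run from the floor (z = 0) to the underside of the seat, each leg's axis is inset half a diameter from the nearest pair of seat edges (so the leg's bounding box is flush with the corner).


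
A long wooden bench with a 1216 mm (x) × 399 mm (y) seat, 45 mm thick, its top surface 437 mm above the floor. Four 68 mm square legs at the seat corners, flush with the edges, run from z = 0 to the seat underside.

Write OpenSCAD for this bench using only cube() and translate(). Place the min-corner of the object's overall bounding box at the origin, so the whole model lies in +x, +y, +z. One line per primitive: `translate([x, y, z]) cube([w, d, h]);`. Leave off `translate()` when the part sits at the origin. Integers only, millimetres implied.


translate([0, 0, 392]) cube([1216, 399, 45]);
cube([68, 68, 392]);
translate([0, 331, 0]) cube([68, 68, 392]);
translate([1148, 0, 0]) cube([68, 68, 392]);
translate([1148, 331, 0]) cube([68, 68, 392]);


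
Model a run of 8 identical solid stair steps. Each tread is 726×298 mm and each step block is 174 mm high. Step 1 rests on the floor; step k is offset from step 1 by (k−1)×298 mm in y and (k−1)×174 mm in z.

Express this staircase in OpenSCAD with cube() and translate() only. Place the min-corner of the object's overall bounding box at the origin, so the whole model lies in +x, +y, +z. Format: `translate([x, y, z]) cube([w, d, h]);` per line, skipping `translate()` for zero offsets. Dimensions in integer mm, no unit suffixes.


cube([726, 298, 174]);
translate([0, 298, 174]) cube([726, 298, 174]);
translate([0, 596, 348]) cube([726, 298, 174]);
translate([0, 894, 522]) cube([726, 298, 174]);
translate([0, 1192, 696]) cube([726, 298, 174]);
translate([0, 1490, 870]) cube([726, 298, 174]);
translate([0, 1788, 1044]) cube([726, 298, 174]);
translate([0, 2086, 1218]) cube([726, 298, 174]);


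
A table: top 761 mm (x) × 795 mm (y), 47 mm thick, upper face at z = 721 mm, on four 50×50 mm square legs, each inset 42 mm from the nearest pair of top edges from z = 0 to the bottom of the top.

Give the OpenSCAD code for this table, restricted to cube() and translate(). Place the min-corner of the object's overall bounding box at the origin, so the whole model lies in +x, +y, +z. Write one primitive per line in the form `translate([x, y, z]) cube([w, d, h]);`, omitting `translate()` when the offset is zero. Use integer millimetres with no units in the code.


// leg_h = 721 - 47 = 674
translate([0, 0, 674]) cube([761, 795, 47]);
translate([42, 42, 0]) cube([50, 50, 674]);
translate([669, 42, 0]) cube([50, 50, 674]);
translate([42, 703, 0]) cube([50, 50, 674]);
translate([669, 703, 0]) cube([50, 50, 674]);


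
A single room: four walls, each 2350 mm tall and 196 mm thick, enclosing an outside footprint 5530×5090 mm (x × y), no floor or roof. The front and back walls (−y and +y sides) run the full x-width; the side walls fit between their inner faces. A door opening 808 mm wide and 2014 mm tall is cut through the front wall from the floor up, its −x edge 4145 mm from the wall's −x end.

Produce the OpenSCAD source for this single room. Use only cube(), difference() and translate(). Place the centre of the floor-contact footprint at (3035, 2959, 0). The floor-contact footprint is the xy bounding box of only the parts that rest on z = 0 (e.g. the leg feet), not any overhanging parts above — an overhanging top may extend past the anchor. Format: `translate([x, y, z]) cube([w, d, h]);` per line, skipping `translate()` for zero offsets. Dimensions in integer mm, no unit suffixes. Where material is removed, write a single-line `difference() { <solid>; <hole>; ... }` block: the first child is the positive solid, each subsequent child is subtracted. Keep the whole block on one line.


difference() { translate([270, 414, 0]) cube([5530, 196, 2350]); translate([4415, 414, 0]) cube([808, 196, 2014]); }
translate([270, 5308, 0]) cube([5530, 196, 2350]);
translate([270, 610, 0]) cube([196, 4698, 2350]);
translate([5604, 610, 0]) cube([196, 4698, 2350]);


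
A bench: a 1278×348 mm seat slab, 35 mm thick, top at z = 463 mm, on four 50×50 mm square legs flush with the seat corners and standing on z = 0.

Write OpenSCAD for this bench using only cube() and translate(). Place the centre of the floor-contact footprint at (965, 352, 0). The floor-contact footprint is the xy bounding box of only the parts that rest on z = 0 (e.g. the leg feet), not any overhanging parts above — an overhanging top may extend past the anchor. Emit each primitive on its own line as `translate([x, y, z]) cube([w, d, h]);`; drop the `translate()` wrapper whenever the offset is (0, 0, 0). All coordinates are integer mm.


translate([326, 178, 428]) cube([1278, 348, 35]);
translate([326, 178, 0]) cube([50, 50, 428]);
translate([326, 476, 0]) cube([50, 50, 428]);
translate([1554, 178, 0]) cube([50, 50, 428]);
translate([1554, 476, 0]) cube([50, 50, 428]);


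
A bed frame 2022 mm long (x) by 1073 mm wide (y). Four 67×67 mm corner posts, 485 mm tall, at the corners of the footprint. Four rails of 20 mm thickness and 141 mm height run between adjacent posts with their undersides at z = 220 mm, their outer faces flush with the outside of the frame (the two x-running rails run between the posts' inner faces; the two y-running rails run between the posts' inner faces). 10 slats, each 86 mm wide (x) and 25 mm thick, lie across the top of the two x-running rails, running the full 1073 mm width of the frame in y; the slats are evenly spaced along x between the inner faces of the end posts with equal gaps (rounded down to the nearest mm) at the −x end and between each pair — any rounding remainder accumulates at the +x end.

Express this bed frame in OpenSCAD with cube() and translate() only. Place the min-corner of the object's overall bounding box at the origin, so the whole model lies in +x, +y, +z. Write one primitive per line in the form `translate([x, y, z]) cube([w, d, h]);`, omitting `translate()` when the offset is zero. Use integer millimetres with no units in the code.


// slat z = rail_z + rail_h = 220 + 141 = 361
// slat gap = ⌊(1888 − 10·86) / 11⌋ = 93
cube([67, 67, 485]);
translate([0, 1006, 0]) cube([67, 67, 485]);
translate([1955, 0, 0]) cube([67, 67, 485]);
translate([1955, 1006, 0]) cube([67, 67, 485]);
translate([67, 0, 220]) cube([1888, 20, 141]);
translate([67, 1053, 220]) cube([1888, 20, 141]);
translate([0, 67, 220]) cube([20, 939, 141]);
translate([2002, 67, 220]) cube([20, 939, 141]);
translate([160, 0, 361]) cube([86, 1073, 25]);
translate([339, 0, 361]) cube([86, 1073, 25]);
translate([518, 0, 361]) cube([86, 1073, 25]);
translate([697, 0, 361]) cube([86, 1073, 25]);
translate([876, 0, 361]) cube([86, 1073, 25]);
translate([1055, 0, 361]) cube([86, 1073, 25]);
translate([1234, 0, 361]) cube([86, 1073, 25]);
translate([1413, 0, 361]) cube([86, 1073, 25]);
translate([1592, 0, 361]) cube([86, 1073, 25]);
translate([1771, 0, 361]) cube([86, 1073, 25]);


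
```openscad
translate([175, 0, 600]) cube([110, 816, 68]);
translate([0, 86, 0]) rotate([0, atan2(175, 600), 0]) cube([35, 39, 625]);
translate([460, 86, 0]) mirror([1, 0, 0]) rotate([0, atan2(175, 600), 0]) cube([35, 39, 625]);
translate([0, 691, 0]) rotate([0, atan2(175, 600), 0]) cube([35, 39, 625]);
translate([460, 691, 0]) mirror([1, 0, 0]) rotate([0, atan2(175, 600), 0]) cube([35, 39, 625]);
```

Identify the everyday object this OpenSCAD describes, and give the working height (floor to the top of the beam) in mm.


A sawhorse. The overall height is 668 mm.

A beam across two mirrored pairs of raked legs — a sawhorse. The beam's underside is at z = 600 (matching the legs' vertical rise in atan2(175, 600)) and the beam is 68 mm tall, so its top is at 600 + 68 = 668 mm. The raked legs top out at the beam's underside, so that is the highest point.


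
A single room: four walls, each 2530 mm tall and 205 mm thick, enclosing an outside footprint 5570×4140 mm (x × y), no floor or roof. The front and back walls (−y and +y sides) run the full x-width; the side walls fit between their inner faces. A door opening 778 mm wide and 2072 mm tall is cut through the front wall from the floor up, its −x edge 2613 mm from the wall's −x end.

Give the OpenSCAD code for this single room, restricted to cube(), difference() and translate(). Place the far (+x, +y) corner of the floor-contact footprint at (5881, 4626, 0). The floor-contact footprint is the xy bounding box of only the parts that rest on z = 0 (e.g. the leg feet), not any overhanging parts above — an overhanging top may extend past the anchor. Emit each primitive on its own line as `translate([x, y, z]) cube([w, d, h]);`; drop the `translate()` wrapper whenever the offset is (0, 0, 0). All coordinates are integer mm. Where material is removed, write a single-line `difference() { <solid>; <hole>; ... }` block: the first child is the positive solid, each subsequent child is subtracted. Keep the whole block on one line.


difference() { translate([311, 486, 0]) cube([5570, 205, 2530]); translate([2924, 486, 0]) cube([778, 205, 2072]); }
translate([311, 4421, 0]) cube([5570, 205, 2530]);
translate([311, 691, 0]) cube([205, 3730, 2530]);
translate([5676, 691, 0]) cube([205, 3730, 2530]);


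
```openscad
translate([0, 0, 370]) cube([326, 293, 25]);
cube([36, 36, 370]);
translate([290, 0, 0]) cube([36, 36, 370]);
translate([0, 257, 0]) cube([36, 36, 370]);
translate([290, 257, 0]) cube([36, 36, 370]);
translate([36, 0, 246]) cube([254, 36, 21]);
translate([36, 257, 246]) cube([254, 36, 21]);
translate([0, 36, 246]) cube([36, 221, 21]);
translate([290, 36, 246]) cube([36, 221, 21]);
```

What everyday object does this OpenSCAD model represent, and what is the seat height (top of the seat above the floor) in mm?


A stool. The seat height is 395 mm.

A 326×293×25 slab at z = 370 on four corner posts — a stool. The seat top is 370 + 25 = 395 mm.


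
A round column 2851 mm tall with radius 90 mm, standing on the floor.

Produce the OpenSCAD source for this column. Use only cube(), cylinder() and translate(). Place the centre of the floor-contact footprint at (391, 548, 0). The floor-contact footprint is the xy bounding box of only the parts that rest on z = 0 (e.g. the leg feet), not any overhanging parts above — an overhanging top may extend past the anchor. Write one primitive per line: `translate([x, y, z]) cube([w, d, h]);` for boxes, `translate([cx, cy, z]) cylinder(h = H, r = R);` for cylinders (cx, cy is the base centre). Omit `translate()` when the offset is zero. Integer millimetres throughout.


translate([391, 548, 0]) cylinder(h = 2851, r = 90);


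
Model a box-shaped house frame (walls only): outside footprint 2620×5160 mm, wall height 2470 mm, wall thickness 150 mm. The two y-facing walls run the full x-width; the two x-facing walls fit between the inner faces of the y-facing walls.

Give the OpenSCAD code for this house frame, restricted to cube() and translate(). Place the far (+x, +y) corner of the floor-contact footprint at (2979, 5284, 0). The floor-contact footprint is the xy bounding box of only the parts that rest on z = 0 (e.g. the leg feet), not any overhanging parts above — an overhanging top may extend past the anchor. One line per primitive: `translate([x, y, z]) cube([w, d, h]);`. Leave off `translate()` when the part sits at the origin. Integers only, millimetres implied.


translate([359, 124, 0]) cube([2620, 150, 2470]);
translate([359, 5134, 0]) cube([2620, 150, 2470]);
translate([359, 274, 0]) cube([150, 4860, 2470]);
translate([2829, 274, 0]) cube([150, 4860, 2470]);


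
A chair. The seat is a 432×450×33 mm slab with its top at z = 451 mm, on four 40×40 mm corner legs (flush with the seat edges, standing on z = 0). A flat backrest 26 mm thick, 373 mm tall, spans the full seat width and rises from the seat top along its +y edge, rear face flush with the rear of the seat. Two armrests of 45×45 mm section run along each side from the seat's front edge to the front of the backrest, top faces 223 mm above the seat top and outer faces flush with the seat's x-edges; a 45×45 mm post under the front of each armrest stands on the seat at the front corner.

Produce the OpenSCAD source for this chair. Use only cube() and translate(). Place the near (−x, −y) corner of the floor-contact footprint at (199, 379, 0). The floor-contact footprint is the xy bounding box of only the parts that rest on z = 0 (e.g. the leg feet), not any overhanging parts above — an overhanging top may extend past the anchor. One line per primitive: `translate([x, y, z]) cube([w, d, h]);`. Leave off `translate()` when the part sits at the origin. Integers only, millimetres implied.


translate([199, 379, 418]) cube([432, 450, 33]);
translate([199, 379, 0]) cube([40, 40, 418]);
translate([591, 379, 0]) cube([40, 40, 418]);
translate([199, 789, 0]) cube([40, 40, 418]);
translate([591, 789, 0]) cube([40, 40, 418]);
translate([199, 803, 451]) cube([432, 26, 373]);
translate([199, 379, 629]) cube([45, 424, 45]);
translate([586, 379, 629]) cube([45, 424, 45]);
translate([199, 379, 451]) cube([45, 45, 178]);
translate([586, 379, 451]) cube([45, 45, 178]);


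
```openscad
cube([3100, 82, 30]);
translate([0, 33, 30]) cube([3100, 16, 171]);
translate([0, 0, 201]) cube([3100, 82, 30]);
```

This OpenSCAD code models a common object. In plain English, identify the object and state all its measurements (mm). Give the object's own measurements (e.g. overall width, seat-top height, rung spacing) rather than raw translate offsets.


An I-beam lying along x, 3100 mm long. Overall section height 231 mm. Two flanges 82 mm wide (y) and 30 mm thick, one on the floor and one at the top; a web 16 mm thick runs between them, centred on the flange width.


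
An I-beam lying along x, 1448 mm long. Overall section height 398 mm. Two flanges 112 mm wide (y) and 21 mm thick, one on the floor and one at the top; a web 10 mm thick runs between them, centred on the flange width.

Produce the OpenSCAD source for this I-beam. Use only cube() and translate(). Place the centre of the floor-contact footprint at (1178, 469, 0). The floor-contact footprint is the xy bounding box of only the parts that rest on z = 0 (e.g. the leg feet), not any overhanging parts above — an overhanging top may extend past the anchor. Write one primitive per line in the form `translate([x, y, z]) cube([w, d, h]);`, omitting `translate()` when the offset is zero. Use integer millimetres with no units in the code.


translate([454, 413, 0]) cube([1448, 112, 21]);
translate([454, 464, 21]) cube([1448, 10, 356]);
translate([454, 413, 377]) cube([1448, 112, 21]);


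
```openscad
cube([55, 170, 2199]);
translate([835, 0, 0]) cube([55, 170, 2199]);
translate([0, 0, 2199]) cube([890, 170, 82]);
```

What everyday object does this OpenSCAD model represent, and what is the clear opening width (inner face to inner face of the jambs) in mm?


A door frame. The clear opening width is 780 mm.

Two 2199 mm tall posts with a header on top — a door frame. The left jamb is 55 mm wide at x = 0; the right jamb starts at x = 835. The clear opening is 835 − 55 = 780 mm.


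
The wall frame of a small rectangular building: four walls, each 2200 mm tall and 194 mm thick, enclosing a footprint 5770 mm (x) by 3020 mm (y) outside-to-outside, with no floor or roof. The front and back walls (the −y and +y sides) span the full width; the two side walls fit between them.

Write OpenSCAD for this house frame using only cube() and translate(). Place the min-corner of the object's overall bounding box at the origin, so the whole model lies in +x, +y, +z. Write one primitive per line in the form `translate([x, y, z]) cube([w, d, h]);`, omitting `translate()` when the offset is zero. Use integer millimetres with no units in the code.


cube([5770, 194, 2200]);
translate([0, 2826, 0]) cube([5770, 194, 2200]);
translate([0, 194, 0]) cube([194, 2632, 2200]);
translate([5576, 194, 0]) cube([194, 2632, 2200]);


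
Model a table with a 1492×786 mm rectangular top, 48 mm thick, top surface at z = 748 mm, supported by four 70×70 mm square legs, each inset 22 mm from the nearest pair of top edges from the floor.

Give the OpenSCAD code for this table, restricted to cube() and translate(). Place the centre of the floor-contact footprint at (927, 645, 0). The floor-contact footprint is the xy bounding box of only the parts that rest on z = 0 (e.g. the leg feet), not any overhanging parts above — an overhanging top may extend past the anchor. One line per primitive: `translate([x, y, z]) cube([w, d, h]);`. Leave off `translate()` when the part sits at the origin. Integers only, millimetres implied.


// leg_h = 748 - 48 = 700
translate([181, 252, 700]) cube([1492, 786, 48]);
translate([203, 274, 0]) cube([70, 70, 700]);
translate([1581, 274, 0]) cube([70, 70, 700]);
translate([203, 946, 0]) cube([70, 70, 700]);
translate([1581, 946, 0]) cube([70, 70, 700]);


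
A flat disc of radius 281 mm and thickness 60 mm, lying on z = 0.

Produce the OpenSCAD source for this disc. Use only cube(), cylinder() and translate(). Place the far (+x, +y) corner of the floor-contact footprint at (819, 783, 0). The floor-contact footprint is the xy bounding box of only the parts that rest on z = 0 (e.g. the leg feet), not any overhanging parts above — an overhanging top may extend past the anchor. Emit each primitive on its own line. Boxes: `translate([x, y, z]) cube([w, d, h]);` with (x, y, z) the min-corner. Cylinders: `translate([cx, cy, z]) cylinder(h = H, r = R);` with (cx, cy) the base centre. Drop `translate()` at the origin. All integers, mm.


translate([538, 502, 0]) cylinder(h = 60, r = 281);


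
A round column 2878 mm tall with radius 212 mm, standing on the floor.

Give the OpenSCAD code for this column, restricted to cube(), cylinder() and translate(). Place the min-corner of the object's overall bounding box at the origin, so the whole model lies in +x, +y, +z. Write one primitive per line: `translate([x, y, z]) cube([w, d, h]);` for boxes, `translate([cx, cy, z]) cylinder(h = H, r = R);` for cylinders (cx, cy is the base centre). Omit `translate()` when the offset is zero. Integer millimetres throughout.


translate([212, 212, 0]) cylinder(h = 2878, r = 212);


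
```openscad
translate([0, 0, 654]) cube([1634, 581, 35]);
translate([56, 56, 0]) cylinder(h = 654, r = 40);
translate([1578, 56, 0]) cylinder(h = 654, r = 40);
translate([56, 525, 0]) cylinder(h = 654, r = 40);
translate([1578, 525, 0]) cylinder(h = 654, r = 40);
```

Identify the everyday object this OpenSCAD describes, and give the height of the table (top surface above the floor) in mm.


A table. The table height is 689 mm.

A 1634×581×35 slab sits at z = 654 on four Ø80 mm round legs — a table. The top surface is at 654 + 35 = 689 mm.


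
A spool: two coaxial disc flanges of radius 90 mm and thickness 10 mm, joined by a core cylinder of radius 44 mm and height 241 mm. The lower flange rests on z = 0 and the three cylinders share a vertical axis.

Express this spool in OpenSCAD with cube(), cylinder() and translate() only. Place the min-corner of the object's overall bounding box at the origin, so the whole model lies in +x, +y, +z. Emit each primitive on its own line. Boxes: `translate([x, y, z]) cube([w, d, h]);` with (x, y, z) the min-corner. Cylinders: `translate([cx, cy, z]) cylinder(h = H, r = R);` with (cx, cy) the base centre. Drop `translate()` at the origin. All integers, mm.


translate([90, 90, 0]) cylinder(h = 10, r = 90);
translate([90, 90, 10]) cylinder(h = 241, r = 44);
translate([90, 90, 251]) cylinder(h = 10, r = 90);


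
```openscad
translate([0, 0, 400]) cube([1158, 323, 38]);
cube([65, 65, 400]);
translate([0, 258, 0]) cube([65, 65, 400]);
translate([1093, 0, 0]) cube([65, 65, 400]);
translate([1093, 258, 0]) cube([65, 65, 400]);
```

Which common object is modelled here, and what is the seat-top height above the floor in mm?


A bench. The seat-top height is 438 mm.

A long slab on four corner posts — a bench. The slab sits at z = 400 with thickness 38, so the top is 400 + 38 = 438 mm.


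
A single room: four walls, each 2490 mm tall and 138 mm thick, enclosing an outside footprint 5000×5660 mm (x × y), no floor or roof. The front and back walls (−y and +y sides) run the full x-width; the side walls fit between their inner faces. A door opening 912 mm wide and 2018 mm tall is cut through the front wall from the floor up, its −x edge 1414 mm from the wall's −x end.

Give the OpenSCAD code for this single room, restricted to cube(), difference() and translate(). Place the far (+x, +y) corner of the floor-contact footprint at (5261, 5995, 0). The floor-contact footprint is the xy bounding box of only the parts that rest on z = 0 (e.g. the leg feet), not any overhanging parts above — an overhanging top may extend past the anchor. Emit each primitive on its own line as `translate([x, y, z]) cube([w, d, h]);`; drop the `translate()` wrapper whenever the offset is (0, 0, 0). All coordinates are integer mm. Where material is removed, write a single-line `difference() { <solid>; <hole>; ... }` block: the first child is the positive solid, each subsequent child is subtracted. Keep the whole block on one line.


difference() { translate([261, 335, 0]) cube([5000, 138, 2490]); translate([1675, 335, 0]) cube([912, 138, 2018]); }
translate([261, 5857, 0]) cube([5000, 138, 2490]);
translate([261, 473, 0]) cube([138, 5384, 2490]);
translate([5123, 473, 0]) cube([138, 5384, 2490]);


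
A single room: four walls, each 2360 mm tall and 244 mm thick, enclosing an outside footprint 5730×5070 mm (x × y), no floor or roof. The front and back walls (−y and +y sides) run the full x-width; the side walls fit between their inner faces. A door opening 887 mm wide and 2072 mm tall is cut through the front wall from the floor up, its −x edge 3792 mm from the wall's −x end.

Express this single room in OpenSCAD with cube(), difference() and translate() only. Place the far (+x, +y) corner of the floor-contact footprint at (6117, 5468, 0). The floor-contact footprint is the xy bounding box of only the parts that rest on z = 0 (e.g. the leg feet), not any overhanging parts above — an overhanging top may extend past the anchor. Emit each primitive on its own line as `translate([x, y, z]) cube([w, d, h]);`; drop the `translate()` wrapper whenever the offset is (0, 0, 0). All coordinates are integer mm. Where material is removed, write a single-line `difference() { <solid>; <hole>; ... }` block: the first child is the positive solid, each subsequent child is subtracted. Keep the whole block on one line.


difference() { translate([387, 398, 0]) cube([5730, 244, 2360]); translate([4179, 398, 0]) cube([887, 244, 2072]); }
translate([387, 5224, 0]) cube([5730, 244, 2360]);
translate([387, 642, 0]) cube([244, 4582, 2360]);
translate([5873, 642, 0]) cube([244, 4582, 2360]);


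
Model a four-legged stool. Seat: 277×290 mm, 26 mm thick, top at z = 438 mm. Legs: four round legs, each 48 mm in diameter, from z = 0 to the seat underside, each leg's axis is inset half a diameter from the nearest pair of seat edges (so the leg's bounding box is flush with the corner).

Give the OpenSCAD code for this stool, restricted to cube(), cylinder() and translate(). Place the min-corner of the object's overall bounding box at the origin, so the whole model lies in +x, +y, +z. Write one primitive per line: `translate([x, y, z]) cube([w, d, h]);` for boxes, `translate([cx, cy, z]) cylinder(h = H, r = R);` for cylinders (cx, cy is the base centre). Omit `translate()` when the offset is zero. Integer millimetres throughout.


translate([0, 0, 412]) cube([277, 290, 26]);
translate([24, 24, 0]) cylinder(h = 412, r = 24);
translate([253, 24, 0]) cylinder(h = 412, r = 24);
translate([24, 266, 0]) cylinder(h = 412, r = 24);
translate([253, 266, 0]) cylinder(h = 412, r = 24);


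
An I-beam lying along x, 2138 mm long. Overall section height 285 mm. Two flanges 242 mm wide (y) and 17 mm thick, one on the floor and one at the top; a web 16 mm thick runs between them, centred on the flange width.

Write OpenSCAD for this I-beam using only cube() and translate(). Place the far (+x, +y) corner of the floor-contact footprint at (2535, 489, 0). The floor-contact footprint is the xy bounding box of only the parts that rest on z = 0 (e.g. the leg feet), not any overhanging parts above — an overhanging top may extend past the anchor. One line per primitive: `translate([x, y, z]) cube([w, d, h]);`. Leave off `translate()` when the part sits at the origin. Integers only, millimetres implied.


translate([397, 247, 0]) cube([2138, 242, 17]);
translate([397, 360, 17]) cube([2138, 16, 251]);
translate([397, 247, 268]) cube([2138, 242, 17]);


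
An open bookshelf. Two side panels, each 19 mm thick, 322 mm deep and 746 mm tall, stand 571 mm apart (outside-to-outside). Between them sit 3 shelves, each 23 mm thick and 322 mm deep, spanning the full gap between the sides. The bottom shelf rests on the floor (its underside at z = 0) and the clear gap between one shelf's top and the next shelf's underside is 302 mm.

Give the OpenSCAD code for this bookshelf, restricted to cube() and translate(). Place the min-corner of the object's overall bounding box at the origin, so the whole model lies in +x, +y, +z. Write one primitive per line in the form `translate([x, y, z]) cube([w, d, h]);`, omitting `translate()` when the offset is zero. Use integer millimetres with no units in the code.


cube([19, 322, 746]);
translate([552, 0, 0]) cube([19, 322, 746]);
translate([19, 0, 0]) cube([533, 322, 23]);
translate([19, 0, 325]) cube([533, 322, 23]);
translate([19, 0, 650]) cube([533, 322, 23]);


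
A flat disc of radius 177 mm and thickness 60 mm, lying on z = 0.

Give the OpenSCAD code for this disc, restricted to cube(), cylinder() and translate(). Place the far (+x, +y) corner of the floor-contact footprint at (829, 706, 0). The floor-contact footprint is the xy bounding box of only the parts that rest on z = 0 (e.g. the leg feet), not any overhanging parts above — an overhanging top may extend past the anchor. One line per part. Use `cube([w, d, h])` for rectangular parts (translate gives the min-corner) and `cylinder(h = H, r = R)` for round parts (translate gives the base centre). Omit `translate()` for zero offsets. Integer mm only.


translate([652, 529, 0]) cylinder(h = 60, r = 177);


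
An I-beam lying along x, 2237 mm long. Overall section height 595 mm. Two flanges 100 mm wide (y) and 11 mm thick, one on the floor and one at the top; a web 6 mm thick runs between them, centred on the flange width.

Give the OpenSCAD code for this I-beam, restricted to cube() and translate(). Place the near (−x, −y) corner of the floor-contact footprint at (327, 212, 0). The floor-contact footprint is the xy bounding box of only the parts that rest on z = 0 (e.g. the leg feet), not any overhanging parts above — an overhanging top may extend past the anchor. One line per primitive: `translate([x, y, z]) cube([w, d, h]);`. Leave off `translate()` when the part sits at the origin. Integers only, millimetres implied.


translate([327, 212, 0]) cube([2237, 100, 11]);
translate([327, 259, 11]) cube([2237, 6, 573]);
translate([327, 212, 584]) cube([2237, 100, 11]);


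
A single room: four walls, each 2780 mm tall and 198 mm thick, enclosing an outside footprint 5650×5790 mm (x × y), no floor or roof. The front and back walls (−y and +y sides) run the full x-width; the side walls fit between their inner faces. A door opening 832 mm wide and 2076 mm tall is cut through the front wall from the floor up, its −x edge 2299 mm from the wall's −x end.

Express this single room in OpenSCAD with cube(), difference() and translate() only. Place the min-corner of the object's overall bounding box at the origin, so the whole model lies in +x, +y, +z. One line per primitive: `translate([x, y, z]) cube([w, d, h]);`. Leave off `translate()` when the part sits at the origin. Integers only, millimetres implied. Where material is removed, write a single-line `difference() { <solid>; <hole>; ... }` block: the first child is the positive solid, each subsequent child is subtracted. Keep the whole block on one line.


difference() { cube([5650, 198, 2780]); translate([2299, 0, 0]) cube([832, 198, 2076]); }
translate([0, 5592, 0]) cube([5650, 198, 2780]);
translate([0, 198, 0]) cube([198, 5394, 2780]);
translate([5452, 198, 0]) cube([198, 5394, 2780]);


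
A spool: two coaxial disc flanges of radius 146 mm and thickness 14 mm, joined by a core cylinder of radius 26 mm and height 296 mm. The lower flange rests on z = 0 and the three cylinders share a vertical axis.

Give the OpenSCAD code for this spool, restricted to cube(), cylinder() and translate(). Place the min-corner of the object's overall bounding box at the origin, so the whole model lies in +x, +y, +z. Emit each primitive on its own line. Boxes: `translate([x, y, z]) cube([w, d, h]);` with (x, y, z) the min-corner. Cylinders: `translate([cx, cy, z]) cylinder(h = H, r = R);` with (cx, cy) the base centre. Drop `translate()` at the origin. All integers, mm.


translate([146, 146, 0]) cylinder(h = 14, r = 146);
translate([146, 146, 14]) cylinder(h = 296, r = 26);
translate([146, 146, 310]) cylinder(h = 14, r = 146);


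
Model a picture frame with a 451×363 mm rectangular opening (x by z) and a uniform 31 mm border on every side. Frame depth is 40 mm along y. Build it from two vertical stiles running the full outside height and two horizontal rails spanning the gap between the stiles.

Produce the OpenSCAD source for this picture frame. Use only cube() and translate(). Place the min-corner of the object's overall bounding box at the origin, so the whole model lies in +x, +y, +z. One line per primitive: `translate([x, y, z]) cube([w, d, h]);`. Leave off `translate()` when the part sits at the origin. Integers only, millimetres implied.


cube([31, 40, 425]);
translate([482, 0, 0]) cube([31, 40, 425]);
translate([31, 0, 0]) cube([451, 40, 31]);
translate([31, 0, 394]) cube([451, 40, 31]);


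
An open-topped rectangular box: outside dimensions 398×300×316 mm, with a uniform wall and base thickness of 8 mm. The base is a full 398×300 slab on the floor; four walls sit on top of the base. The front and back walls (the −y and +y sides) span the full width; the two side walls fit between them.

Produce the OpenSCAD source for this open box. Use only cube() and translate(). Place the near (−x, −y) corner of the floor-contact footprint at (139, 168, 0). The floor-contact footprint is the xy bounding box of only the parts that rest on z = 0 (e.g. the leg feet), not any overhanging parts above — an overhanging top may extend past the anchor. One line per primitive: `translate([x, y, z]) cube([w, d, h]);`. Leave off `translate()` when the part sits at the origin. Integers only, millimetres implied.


translate([139, 168, 0]) cube([398, 300, 8]);
translate([139, 168, 8]) cube([398, 8, 308]);
translate([139, 460, 8]) cube([398, 8, 308]);
translate([139, 176, 8]) cube([8, 284, 308]);
translate([529, 176, 8]) cube([8, 284, 308]);


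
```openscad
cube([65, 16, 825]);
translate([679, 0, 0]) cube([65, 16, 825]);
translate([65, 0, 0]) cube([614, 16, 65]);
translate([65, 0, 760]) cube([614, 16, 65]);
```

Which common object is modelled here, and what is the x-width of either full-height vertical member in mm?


A picture frame. The border width is 65 mm.

Four thin pieces enclosing a rectangular opening — a picture frame. The two full-height stiles are 825 mm tall; the top rail sits at z = 760 and is 65 mm tall, so the border above the opening is 825 − 760 = 65 mm, matching the stile x-width.


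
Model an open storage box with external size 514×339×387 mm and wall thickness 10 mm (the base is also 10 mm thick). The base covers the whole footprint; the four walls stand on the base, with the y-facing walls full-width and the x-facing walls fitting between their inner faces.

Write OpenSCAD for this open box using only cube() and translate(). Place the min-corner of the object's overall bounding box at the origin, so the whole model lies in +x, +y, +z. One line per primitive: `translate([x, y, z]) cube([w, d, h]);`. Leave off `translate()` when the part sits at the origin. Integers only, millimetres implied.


cube([514, 339, 10]);
translate([0, 0, 10]) cube([514, 10, 377]);
translate([0, 329, 10]) cube([514, 10, 377]);
translate([0, 10, 10]) cube([10, 319, 377]);
translate([504, 10, 10]) cube([10, 319, 377]);


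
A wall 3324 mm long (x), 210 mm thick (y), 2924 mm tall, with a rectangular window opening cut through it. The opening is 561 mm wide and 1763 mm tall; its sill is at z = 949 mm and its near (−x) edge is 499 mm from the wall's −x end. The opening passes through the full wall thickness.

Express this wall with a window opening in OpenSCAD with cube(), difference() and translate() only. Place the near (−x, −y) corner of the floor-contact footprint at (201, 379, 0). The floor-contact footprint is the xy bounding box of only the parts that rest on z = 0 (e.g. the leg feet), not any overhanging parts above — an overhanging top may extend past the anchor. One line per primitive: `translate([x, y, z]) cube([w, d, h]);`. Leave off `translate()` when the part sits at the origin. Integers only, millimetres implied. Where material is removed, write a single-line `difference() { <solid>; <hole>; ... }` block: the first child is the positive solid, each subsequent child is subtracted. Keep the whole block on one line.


difference() { translate([201, 379, 0]) cube([3324, 210, 2924]); translate([700, 379, 949]) cube([561, 210, 1763]); }


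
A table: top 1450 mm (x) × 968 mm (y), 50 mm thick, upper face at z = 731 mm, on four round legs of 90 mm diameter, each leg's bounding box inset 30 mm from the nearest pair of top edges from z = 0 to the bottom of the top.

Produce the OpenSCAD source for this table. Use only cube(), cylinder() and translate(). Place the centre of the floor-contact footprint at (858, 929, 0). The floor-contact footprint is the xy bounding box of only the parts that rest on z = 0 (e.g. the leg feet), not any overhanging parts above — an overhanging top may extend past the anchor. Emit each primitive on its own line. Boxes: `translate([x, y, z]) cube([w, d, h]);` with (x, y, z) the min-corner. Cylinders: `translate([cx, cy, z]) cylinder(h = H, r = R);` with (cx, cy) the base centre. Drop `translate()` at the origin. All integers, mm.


translate([133, 445, 681]) cube([1450, 968, 50]);
translate([208, 520, 0]) cylinder(h = 681, r = 45);
translate([1508, 520, 0]) cylinder(h = 681, r = 45);
translate([208, 1338, 0]) cylinder(h = 681, r = 45);
translate([1508, 1338, 0]) cylinder(h = 681, r = 45);
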